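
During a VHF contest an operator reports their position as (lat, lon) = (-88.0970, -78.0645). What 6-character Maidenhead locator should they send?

FA01xv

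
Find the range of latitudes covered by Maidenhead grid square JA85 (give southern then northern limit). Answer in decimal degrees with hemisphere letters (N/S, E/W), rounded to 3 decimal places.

85.000° S, 84.000° S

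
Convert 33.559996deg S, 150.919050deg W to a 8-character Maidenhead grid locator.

Shift to the Maidenhead origin (180°W, 90°S): lon 29.08095, lat 56.44000.
Field: 29.08095/20 → 1 → B, 56.44000/10 → 5 → F; chars BF.
Square: 9.08095/2 → 4, 6.44000/1 → 6; chars 46.
Subsquare: 1.08095/0.0833333 → 12 → m, 0.44000/0.0416667 → 10 → k; chars mk.
Extended square: 0.08095/0.00833333 → 9, 0.02334/0.00416667 → 5; chars 95.

BF46mk95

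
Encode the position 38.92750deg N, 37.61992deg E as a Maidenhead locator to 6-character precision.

KM88tw

Add 180° to longitude and 90° to latitude: 217.6199, 128.9275.
Field: lon ⌊217.6199/20⌋ = 10 → K; lat ⌊128.9275/10⌋ = 12 → M.
Square: lon ⌊17.6199/2⌋ = 8; lat ⌊8.9275/1⌋ = 8.
Subsquare: lon ⌊1.6199/0.0833333⌋ = 19 → t; lat ⌊0.9275/0.0416667⌋ = 22 → w.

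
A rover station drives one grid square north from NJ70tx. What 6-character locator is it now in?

NJ71ta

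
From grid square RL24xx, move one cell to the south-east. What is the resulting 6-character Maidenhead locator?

Longitude subsquare x = 23; +1 → 24, wraps to 0 = a, carry into square.
Longitude square 2; +1 → 3.
Latitude subsquare x = 23; −1 → 22 = w.

RL34aw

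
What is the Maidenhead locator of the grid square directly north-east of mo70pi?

MO70qj

Longitude subsquare p = 15; +1 → 16 = q.
Latitude subsquare i = 8; +1 → 9 = j.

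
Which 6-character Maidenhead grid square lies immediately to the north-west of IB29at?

Longitude subsquare a = 0; −1 → -1, wraps to 23 = x, carry into square.
Longitude square 2; −1 → 1.
Latitude subsquare t = 19; +1 → 20 = u.

IB19xu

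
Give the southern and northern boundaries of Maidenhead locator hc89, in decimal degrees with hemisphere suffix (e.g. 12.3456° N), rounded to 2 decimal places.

61.00° S, 60.00° S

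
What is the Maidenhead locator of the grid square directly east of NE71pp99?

Longitude extended square 9; +1 → 10, wraps to 0, carry into subsquare.
Longitude subsquare p = 15; +1 → 16 = q.
The latitude characters are unchanged.

NE71qp09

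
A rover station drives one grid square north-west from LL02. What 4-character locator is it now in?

Longitude square 0; −1 → -1, wraps to 9, carry into field.
Longitude field L = 11; −1 → 10 = K.
Latitude square 2; +1 → 3.

KL93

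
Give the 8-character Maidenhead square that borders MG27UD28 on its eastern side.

MG27ud38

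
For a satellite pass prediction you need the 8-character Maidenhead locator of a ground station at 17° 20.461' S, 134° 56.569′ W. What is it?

Shift to the Maidenhead origin (180°W, 90°S): lon 45.05718, lat 72.65898.
Field: 45.05718/20 → 2 → C, 72.65898/10 → 7 → H; chars CH.
Square: 5.05718/2 → 2, 2.65898/1 → 2; chars 22.
Subsquare: 1.05718/0.0833333 → 12 → m, 0.65898/0.0416667 → 15 → p; chars mp.
Extended square: 0.05718/0.00833333 → 6, 0.03398/0.00416667 → 8; chars 68.

CH22mp68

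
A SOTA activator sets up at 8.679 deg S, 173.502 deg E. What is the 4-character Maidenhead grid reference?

RI61

Offset from 180°W / 90°S: lon 353.50°, lat 81.32°.
Field: lon ⌊353.50/20⌋ = 17 → R; lat ⌊81.32/10⌋ = 8 → I.
Square: lon ⌊13.50/2⌋ = 6; lat ⌊1.32/1⌋ = 1.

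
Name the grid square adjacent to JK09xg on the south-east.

JK19af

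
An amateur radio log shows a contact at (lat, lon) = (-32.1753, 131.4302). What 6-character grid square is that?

Add 180° to longitude and 90° to latitude: 311.4302, 57.8247.
Field: 311.4302/20 → 15 → P, 57.8247/10 → 5 → F; chars PF.
Square: 11.4302/2 → 5, 7.8247/1 → 7; chars 57.
Subsquare: 1.4302/0.0833333 → 17 → r, 0.8247/0.0416667 → 19 → t; chars rt.

PF57rt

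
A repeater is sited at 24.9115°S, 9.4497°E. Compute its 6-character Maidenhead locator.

JG45rc

Offset from 180°W / 90°S: lon 189.4497°, lat 65.0885°.
Field: 189.4497/20 → 9 → J, 65.0885/10 → 6 → G; chars JG.
Square: 9.4497/2 → 4, 5.0885/1 → 5; chars 45.
Subsquare: 1.4497/0.0833333 → 17 → r, 0.0885/0.0416667 → 2 → c; chars rc.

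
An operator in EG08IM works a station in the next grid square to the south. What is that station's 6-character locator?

EG08il

Latitude subsquare m = 12; −1 → 11 = l.
The longitude characters are unchanged.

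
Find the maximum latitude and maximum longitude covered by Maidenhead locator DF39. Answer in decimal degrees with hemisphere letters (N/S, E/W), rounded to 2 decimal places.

Field D=3, F=5: +3·20° lon, +5·10° lat → SW at lon -120°, lat -40°.
Square 3, 9: +3·2° lon, +9·1° lat → SW at lon -114°, lat -31°.
Cell spans 2° lon × 1° lat. NE corner is SW corner plus one full cell.
latitude 30.00° S, longitude 112.00° W.

30.00° S, 112.00° W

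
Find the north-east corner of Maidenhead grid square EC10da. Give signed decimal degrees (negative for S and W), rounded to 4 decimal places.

Field E=4, C=2: +4·20° lon, +2·10° lat → SW at lon -100°, lat -70°.
Square 1, 0: +1·2° lon, +0·1° lat → SW at lon -98°, lat -70°.
Subsquare d=3, a=0: +3·0.0833333° lon, +0·0.0416667° lat → SW at lon -97.75°, lat -70°.
Cell spans 0.0833333° lon × 0.0416667° lat. NE corner is SW corner plus one full cell.
latitude -69.9583, longitude -97.6667.

-69.9583, -97.6667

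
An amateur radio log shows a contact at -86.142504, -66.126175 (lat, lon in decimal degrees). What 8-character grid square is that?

FA63wu45

Add 180° to longitude and 90° to latitude: 113.87382, 3.85750.
Field: lon ⌊113.87382/20⌋ = 5 → F; lat ⌊3.85750/10⌋ = 0 → A.
Square: lon ⌊13.87382/2⌋ = 6; lat ⌊3.85750/1⌋ = 3.
Subsquare: lon ⌊1.87382/0.0833333⌋ = 22 → w; lat ⌊0.85750/0.0416667⌋ = 20 → u.
Extended square: lon ⌊0.04049/0.00833333⌋ = 4; lat ⌊0.02416/0.00416667⌋ = 5.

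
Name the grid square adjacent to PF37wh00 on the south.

Latitude extended square 0; −1 → -1, wraps to 9, carry into subsquare.
Latitude subsquare h = 7; −1 → 6 = g.
The longitude characters are unchanged.

PF37wg09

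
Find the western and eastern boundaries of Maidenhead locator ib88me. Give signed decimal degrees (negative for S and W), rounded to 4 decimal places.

-3.0000, -2.9167

Field I=8, B=1: +8·20° lon, +1·10° lat → SW at lon -20°, lat -80°.
Square 8, 8: +8·2° lon, +8·1° lat → SW at lon -4°, lat -72°.
Subsquare m=12, e=4: +12·0.0833333° lon, +4·0.0416667° lat → SW at lon -3°, lat -71.8333°.
Cell spans 0.0833333° lon × 0.0416667° lat.
west -3.0000, east -2.9167.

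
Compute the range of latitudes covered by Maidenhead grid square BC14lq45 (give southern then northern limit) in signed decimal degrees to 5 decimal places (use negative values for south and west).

-65.31250, -65.30833

Field B=1, C=2: +1·20° lon, +2·10° lat → SW at lon -160°, lat -70°.
Square 1, 4: +1·2° lon, +4·1° lat → SW at lon -158°, lat -66°.
Subsquare l=11, q=16: +11·0.0833333° lon, +16·0.0416667° lat → SW at lon -157.083°, lat -65.3333°.
Extended square 4, 5: +4·0.00833333° lon, +5·0.00416667° lat → SW at lon -157.05°, lat -65.3125°.
Cell spans 0.00833333° lon × 0.00416667° lat.
south -65.31250, north -65.30833.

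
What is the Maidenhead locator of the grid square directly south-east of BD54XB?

BD64aa

Longitude subsquare x = 23; +1 → 24, wraps to 0 = a, carry into square.
Longitude square 5; +1 → 6.
Latitude subsquare b = 1; −1 → 0 = a.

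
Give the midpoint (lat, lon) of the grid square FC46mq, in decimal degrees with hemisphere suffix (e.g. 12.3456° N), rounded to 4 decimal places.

63.3125° S, 70.9583° W

Field F=5, C=2: +5·20° lon, +2·10° lat → SW at lon -80°, lat -70°.
Square 4, 6: +4·2° lon, +6·1° lat → SW at lon -72°, lat -64°.
Subsquare m=12, q=16: +12·0.0833333° lon, +16·0.0416667° lat → SW at lon -71°, lat -63.3333°.
Cell spans 0.0833333° lon × 0.0416667° lat. Centre is SW corner plus half of each.
latitude 63.3125° S, longitude 70.9583° W.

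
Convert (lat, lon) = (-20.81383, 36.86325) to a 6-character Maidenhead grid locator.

KG89ke

Shift to the Maidenhead origin (180°W, 90°S): lon 216.8632, lat 69.1862.
Field: 216.8632/20 → 10 → K, 69.1862/10 → 6 → G; chars KG.
Square: 16.8632/2 → 8, 9.1862/1 → 9; chars 89.
Subsquare: 0.8632/0.0833333 → 10 → k, 0.1862/0.0416667 → 4 → e; chars ke.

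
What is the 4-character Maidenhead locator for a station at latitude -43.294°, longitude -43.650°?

GE86

Offset from 180°W / 90°S: lon 136.35°, lat 46.71°.
Field: 136.35/20 → 6 → G, 46.71/10 → 4 → E; chars GE.
Square: 16.35/2 → 8, 6.71/1 → 6; chars 86.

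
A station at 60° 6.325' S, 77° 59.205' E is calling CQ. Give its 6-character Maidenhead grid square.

Add 180° to longitude and 90° to latitude: 257.9868, 29.8946.
Field: 257.9868/20 → 12 → M, 29.8946/10 → 2 → C; chars MC.
Square: 17.9868/2 → 8, 9.8946/1 → 9; chars 89.
Subsquare: 1.9868/0.0833333 → 23 → x, 0.8946/0.0416667 → 21 → v; chars xv.

MC89xv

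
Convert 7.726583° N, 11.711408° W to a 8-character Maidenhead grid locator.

IJ47dr44

Add 180° to longitude and 90° to latitude: 168.28859, 97.72658.
Field: 168.28859/20 → 8 → I, 97.72658/10 → 9 → J; chars IJ.
Square: 8.28859/2 → 4, 7.72658/1 → 7; chars 47.
Subsquare: 0.28859/0.0833333 → 3 → d, 0.72658/0.0416667 → 17 → r; chars dr.
Extended square: 0.03859/0.00833333 → 4, 0.01825/0.00416667 → 4; chars 44.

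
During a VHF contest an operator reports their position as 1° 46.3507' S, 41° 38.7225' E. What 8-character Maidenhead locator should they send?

LI08tf74

Shift to the Maidenhead origin (180°W, 90°S): lon 221.64538, lat 88.22749.
Field (20°×10°, letters A–R): 221.64538/20 → 11 → L, 88.22749/10 → 8 → I; chars LI.
Square (2°×1°, digits 0–9): 1.64538/2 → 0, 8.22749/1 → 8; chars 08.
Subsquare (5′×2.5′, letters a–x): 1.64538/0.0833333 → 19 → t, 0.22749/0.0416667 → 5 → f; chars tf.
Extended square (30″×15″, digits 0–9): 0.06204/0.00833333 → 7, 0.01915/0.00416667 → 4; chars 74.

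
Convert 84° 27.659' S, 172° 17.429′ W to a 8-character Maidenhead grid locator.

AA35um59

Offset from 180°W / 90°S: lon 7.70952°, lat 5.53902°.
Field (20°×10°, letters A–R): lon ⌊7.70952/20⌋ = 0 → A; lat ⌊5.53902/10⌋ = 0 → A.
Square (2°×1°, digits 0–9): lon ⌊7.70952/2⌋ = 3; lat ⌊5.53902/1⌋ = 5.
Subsquare (5′×2.5′, letters a–x): lon ⌊1.70952/0.0833333⌋ = 20 → u; lat ⌊0.53902/0.0416667⌋ = 12 → m.
Extended square (30″×15″, digits 0–9): lon ⌊0.04285/0.00833333⌋ = 5; lat ⌊0.03902/0.00416667⌋ = 9.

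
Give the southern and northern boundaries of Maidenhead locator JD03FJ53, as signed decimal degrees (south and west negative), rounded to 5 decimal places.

Field J=9, D=3: +9·20° lon, +3·10° lat → SW at lon 0°, lat -60°.
Square 0, 3: +0·2° lon, +3·1° lat → SW at lon 0°, lat -57°.
Subsquare f=5, j=9: +5·0.0833333° lon, +9·0.0416667° lat → SW at lon 0.416667°, lat -56.625°.
Extended square 5, 3: +5·0.00833333° lon, +3·0.00416667° lat → SW at lon 0.458333°, lat -56.6125°.
Cell spans 0.00833333° lon × 0.00416667° lat.
south -56.61250, north -56.60833.

-56.61250, -56.60833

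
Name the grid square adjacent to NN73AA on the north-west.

NN63xb

Longitude subsquare a = 0; −1 → -1, wraps to 23 = x, carry into square.
Longitude square 7; −1 → 6.
Latitude subsquare a = 0; +1 → 1 = b.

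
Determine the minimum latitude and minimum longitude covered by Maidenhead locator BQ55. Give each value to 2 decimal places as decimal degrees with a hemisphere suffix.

Field B=1, Q=16: +1·20° lon, +16·10° lat → SW at lon -160°, lat 70°.
Square 5, 5: +5·2° lon, +5·1° lat → SW at lon -150°, lat 75°.
latitude 75.00° N, longitude 150.00° W.

75.00° N, 150.00° W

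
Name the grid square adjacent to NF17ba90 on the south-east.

NF16cx09

Longitude extended square 9; +1 → 10, wraps to 0, carry into subsquare.
Longitude subsquare b = 1; +1 → 2 = c.
Latitude extended square 0; −1 → -1, wraps to 9, carry into subsquare.
Latitude subsquare a = 0; −1 → -1, wraps to 23 = x, carry into square.
Latitude square 7; −1 → 6.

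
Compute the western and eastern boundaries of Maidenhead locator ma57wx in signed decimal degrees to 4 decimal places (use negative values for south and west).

Field M=12, A=0: +12·20° lon, +0·10° lat → SW at lon 60°, lat -90°.
Square 5, 7: +5·2° lon, +7·1° lat → SW at lon 70°, lat -83°.
Subsquare w=22, x=23: +22·0.0833333° lon, +23·0.0416667° lat → SW at lon 71.8333°, lat -82.0417°.
Cell spans 0.0833333° lon × 0.0416667° lat.
west 71.8333, east 71.9167.

71.8333, 71.9167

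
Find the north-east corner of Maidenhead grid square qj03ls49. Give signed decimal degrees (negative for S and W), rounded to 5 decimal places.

3.79167, 140.95833

Field Q=16, J=9: +16·20° lon, +9·10° lat → SW at lon 140°, lat 0°.
Square 0, 3: +0·2° lon, +3·1° lat → SW at lon 140°, lat 3°.
Subsquare l=11, s=18: +11·0.0833333° lon, +18·0.0416667° lat → SW at lon 140.917°, lat 3.75°.
Extended square 4, 9: +4·0.00833333° lon, +9·0.00416667° lat → SW at lon 140.95°, lat 3.7875°.
Cell spans 0.00833333° lon × 0.00416667° lat. NE corner is SW corner plus one full cell.
latitude 3.79167, longitude 140.95833.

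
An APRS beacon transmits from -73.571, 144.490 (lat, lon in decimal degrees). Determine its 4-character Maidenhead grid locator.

QB26

Offset from 180°W / 90°S: lon 324.49°, lat 16.43°.
Field (20°×10°, letters A–R): 324.49/20 → 16 → Q, 16.43/10 → 1 → B; chars QB.
Square (2°×1°, digits 0–9): 4.49/2 → 2, 6.43/1 → 6; chars 26.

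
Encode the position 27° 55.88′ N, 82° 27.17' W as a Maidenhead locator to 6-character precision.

Offset from 180°W / 90°S: lon 97.5472°, lat 117.9313°.
Field: lon ⌊97.5472/20⌋ = 4 → E; lat ⌊117.9313/10⌋ = 11 → L.
Square: lon ⌊17.5472/2⌋ = 8; lat ⌊7.9313/1⌋ = 7.
Subsquare: lon ⌊1.5472/0.0833333⌋ = 18 → s; lat ⌊0.9313/0.0416667⌋ = 22 → w.

EL87sw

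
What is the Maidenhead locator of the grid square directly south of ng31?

Latitude square 1; −1 → 0.
The longitude characters are unchanged.

NG30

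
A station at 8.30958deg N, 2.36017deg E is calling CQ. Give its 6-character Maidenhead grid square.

JJ18eh

Shift to the Maidenhead origin (180°W, 90°S): lon 182.3602, lat 98.3096.
Field: lon ⌊182.3602/20⌋ = 9 → J; lat ⌊98.3096/10⌋ = 9 → J.
Square: lon ⌊2.3602/2⌋ = 1; lat ⌊8.3096/1⌋ = 8.
Subsquare: lon ⌊0.3602/0.0833333⌋ = 4 → e; lat ⌊0.3096/0.0416667⌋ = 7 → h.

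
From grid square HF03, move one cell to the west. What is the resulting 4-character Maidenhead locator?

GF93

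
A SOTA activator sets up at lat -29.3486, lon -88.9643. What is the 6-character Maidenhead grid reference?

EG50mp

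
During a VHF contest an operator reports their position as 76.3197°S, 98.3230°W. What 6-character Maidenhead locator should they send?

Add 180° to longitude and 90° to latitude: 81.6770, 13.6803.
Field (20°×10°, letters A–R): lon ⌊81.6770/20⌋ = 4 → E; lat ⌊13.6803/10⌋ = 1 → B.
Square (2°×1°, digits 0–9): lon ⌊1.6770/2⌋ = 0; lat ⌊3.6803/1⌋ = 3.
Subsquare (5′×2.5′, letters a–x): lon ⌊1.6770/0.0833333⌋ = 20 → u; lat ⌊0.6803/0.0416667⌋ = 16 → q.

EB03uq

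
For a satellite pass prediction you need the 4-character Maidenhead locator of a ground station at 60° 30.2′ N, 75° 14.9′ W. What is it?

FP20

Add 180° to longitude and 90° to latitude: 104.75, 150.50.
Field: 104.75/20 → 5 → F, 150.50/10 → 15 → P; chars FP.
Square: 4.75/2 → 2, 0.50/1 → 0; chars 20.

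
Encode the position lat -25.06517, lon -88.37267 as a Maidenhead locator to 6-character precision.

EG54tw

Add 180° to longitude and 90° to latitude: 91.6273, 64.9348.
Field (20°×10°, letters A–R): 91.6273/20 → 4 → E, 64.9348/10 → 6 → G; chars EG.
Square (2°×1°, digits 0–9): 11.6273/2 → 5, 4.9348/1 → 4; chars 54.
Subsquare (5′×2.5′, letters a–x): 1.6273/0.0833333 → 19 → t, 0.9348/0.0416667 → 22 → w; chars tw.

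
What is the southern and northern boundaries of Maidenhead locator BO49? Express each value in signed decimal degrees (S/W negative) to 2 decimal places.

Field B=1, O=14: +1·20° lon, +14·10° lat → SW at lon -160°, lat 50°.
Square 4, 9: +4·2° lon, +9·1° lat → SW at lon -152°, lat 59°.
Cell spans 2° lon × 1° lat.
south 59.00, north 60.00.

59.00, 60.00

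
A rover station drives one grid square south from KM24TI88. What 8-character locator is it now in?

Latitude extended square 8; −1 → 7.
The longitude characters are unchanged.

KM24ti87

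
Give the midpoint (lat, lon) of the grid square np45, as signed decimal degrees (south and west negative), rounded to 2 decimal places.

65.50, 89.00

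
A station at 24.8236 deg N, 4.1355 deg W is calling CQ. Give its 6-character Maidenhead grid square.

IL74wt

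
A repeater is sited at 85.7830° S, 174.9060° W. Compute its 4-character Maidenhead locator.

Add 180° to longitude and 90° to latitude: 5.09, 4.22.
Field: 5.09/20 → 0 → A, 4.22/10 → 0 → A; chars AA.
Square: 5.09/2 → 2, 4.22/1 → 4; chars 24.

AA24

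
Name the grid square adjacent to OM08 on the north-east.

Longitude square 0; +1 → 1.
Latitude square 8; +1 → 9.

OM19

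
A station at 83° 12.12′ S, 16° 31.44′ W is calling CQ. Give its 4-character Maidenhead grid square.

IA16

Offset from 180°W / 90°S: lon 163.48°, lat 6.80°.
Field (20°×10°, letters A–R): lon ⌊163.48/20⌋ = 8 → I; lat ⌊6.80/10⌋ = 0 → A.
Square (2°×1°, digits 0–9): lon ⌊3.48/2⌋ = 1; lat ⌊6.80/1⌋ = 6.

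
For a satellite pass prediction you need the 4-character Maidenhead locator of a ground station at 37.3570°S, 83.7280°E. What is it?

NF12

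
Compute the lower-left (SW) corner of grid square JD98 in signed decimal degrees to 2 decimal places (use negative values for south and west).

-52.00, 18.00

Field J=9, D=3: +9·20° lon, +3·10° lat → SW at lon 0°, lat -60°.
Square 9, 8: +9·2° lon, +8·1° lat → SW at lon 18°, lat -52°.
latitude -52.00, longitude 18.00.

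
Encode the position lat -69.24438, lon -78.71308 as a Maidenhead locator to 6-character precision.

FC00ps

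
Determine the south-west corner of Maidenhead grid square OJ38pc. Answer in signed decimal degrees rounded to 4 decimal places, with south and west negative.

8.0833, 107.2500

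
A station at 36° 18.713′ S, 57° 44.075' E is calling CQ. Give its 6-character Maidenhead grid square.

Add 180° to longitude and 90° to latitude: 237.7346, 53.6881.
Field: 237.7346/20 → 11 → L, 53.6881/10 → 5 → F; chars LF.
Square: 17.7346/2 → 8, 3.6881/1 → 3; chars 83.
Subsquare: 1.7346/0.0833333 → 20 → u, 0.6881/0.0416667 → 16 → q; chars uq.

LF83uq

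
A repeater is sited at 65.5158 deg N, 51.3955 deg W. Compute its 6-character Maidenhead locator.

Add 180° to longitude and 90° to latitude: 128.6045, 155.5158.
Field (20°×10°, letters A–R): 128.6045/20 → 6 → G, 155.5158/10 → 15 → P; chars GP.
Square (2°×1°, digits 0–9): 8.6045/2 → 4, 5.5158/1 → 5; chars 45.
Subsquare (5′×2.5′, letters a–x): 0.6045/0.0833333 → 7 → h, 0.5158/0.0416667 → 12 → m; chars hm.

GP45hm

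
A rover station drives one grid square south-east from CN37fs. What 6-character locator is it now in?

CN37gr

Longitude subsquare f = 5; +1 → 6 = g.
Latitude subsquare s = 18; −1 → 17 = r.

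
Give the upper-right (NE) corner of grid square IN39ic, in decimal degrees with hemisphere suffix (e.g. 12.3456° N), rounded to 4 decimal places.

Field I=8, N=13: +8·20° lon, +13·10° lat → SW at lon -20°, lat 40°.
Square 3, 9: +3·2° lon, +9·1° lat → SW at lon -14°, lat 49°.
Subsquare i=8, c=2: +8·0.0833333° lon, +2·0.0416667° lat → SW at lon -13.3333°, lat 49.0833°.
Cell spans 0.0833333° lon × 0.0416667° lat. NE corner is SW corner plus one full cell.
latitude 49.1250° N, longitude 13.2500° W.

49.1250° N, 13.2500° W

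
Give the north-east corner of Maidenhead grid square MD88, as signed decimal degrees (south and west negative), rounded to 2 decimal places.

-51.00, 78.00

Field M=12, D=3: +12·20° lon, +3·10° lat → SW at lon 60°, lat -60°.
Square 8, 8: +8·2° lon, +8·1° lat → SW at lon 76°, lat -52°.
Cell spans 2° lon × 1° lat. NE corner is SW corner plus one full cell.
latitude -51.00, longitude 78.00.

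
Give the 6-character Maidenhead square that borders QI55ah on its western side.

QI45xh

Longitude subsquare a = 0; −1 → -1, wraps to 23 = x, carry into square.
Longitude square 5; −1 → 4.
The latitude characters are unchanged.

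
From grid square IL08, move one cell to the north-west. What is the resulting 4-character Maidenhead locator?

HL99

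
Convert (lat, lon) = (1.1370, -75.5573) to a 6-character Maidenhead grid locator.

Offset from 180°W / 90°S: lon 104.4427°, lat 91.1370°.
Field (20°×10°, letters A–R): lon ⌊104.4427/20⌋ = 5 → F; lat ⌊91.1370/10⌋ = 9 → J.
Square (2°×1°, digits 0–9): lon ⌊4.4427/2⌋ = 2; lat ⌊1.1370/1⌋ = 1.
Subsquare (5′×2.5′, letters a–x): lon ⌊0.4427/0.0833333⌋ = 5 → f; lat ⌊0.1370/0.0416667⌋ = 3 → d.

FJ21fd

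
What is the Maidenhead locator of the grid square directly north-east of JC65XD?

Longitude subsquare x = 23; +1 → 24, wraps to 0 = a, carry into square.
Longitude square 6; +1 → 7.
Latitude subsquare d = 3; +1 → 4 = e.

JC75ae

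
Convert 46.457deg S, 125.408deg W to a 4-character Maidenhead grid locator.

CE73

Shift to the Maidenhead origin (180°W, 90°S): lon 54.59, lat 43.54.
Field: lon ⌊54.59/20⌋ = 2 → C; lat ⌊43.54/10⌋ = 4 → E.
Square: lon ⌊14.59/2⌋ = 7; lat ⌊3.54/1⌋ = 3.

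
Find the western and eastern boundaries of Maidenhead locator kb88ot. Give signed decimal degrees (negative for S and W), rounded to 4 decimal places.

Field K=10, B=1: +10·20° lon, +1·10° lat → SW at lon 20°, lat -80°.
Square 8, 8: +8·2° lon, +8·1° lat → SW at lon 36°, lat -72°.
Subsquare o=14, t=19: +14·0.0833333° lon, +19·0.0416667° lat → SW at lon 37.1667°, lat -71.2083°.
Cell spans 0.0833333° lon × 0.0416667° lat.
west 37.1667, east 37.2500.

37.1667, 37.2500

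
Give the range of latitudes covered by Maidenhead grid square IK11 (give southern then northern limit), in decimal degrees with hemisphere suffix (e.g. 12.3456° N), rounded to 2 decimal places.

11.00° N, 12.00° N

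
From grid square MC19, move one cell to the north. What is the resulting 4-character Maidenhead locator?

Latitude square 9; +1 → 10, wraps to 0, carry into field.
Latitude field C = 2; +1 → 3 = D.
The longitude characters are unchanged.

MD10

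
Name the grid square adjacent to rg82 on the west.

Longitude square 8; −1 → 7.
The latitude characters are unchanged.

RG72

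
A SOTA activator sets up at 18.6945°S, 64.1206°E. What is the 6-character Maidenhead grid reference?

Shift to the Maidenhead origin (180°W, 90°S): lon 244.1206, lat 71.3055.
Field (20°×10°, letters A–R): 244.1206/20 → 12 → M, 71.3055/10 → 7 → H; chars MH.
Square (2°×1°, digits 0–9): 4.1206/2 → 2, 1.3055/1 → 1; chars 21.
Subsquare (5′×2.5′, letters a–x): 0.1206/0.0833333 → 1 → b, 0.3055/0.0416667 → 7 → h; chars bh.

MH21bh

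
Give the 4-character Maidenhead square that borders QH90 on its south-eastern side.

Longitude square 9; +1 → 10, wraps to 0, carry into field.
Longitude field Q = 16; +1 → 17 = R.
Latitude square 0; −1 → -1, wraps to 9, carry into field.
Latitude field H = 7; −1 → 6 = G.

RG09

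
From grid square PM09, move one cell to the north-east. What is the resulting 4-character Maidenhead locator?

Longitude square 0; +1 → 1.
Latitude square 9; +1 → 10, wraps to 0, carry into field.
Latitude field M = 12; +1 → 13 = N.

PN10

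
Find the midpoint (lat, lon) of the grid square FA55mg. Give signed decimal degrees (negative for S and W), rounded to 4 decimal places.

-84.7292, -68.9583

Field F=5, A=0: +5·20° lon, +0·10° lat → SW at lon -80°, lat -90°.
Square 5, 5: +5·2° lon, +5·1° lat → SW at lon -70°, lat -85°.
Subsquare m=12, g=6: +12·0.0833333° lon, +6·0.0416667° lat → SW at lon -69°, lat -84.75°.
Cell spans 0.0833333° lon × 0.0416667° lat. Centre is SW corner plus half of each.
latitude -84.7292, longitude -68.9583.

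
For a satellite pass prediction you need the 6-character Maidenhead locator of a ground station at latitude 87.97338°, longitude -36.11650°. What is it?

HR17wx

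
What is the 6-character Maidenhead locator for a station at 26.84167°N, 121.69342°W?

CL96du

Add 180° to longitude and 90° to latitude: 58.3066, 116.8417.
Field (20°×10°, letters A–R): lon ⌊58.3066/20⌋ = 2 → C; lat ⌊116.8417/10⌋ = 11 → L.
Square (2°×1°, digits 0–9): lon ⌊18.3066/2⌋ = 9; lat ⌊6.8417/1⌋ = 6.
Subsquare (5′×2.5′, letters a–x): lon ⌊0.3066/0.0833333⌋ = 3 → d; lat ⌊0.8417/0.0416667⌋ = 20 → u.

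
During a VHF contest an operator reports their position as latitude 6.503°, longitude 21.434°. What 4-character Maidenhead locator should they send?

KJ06

Add 180° to longitude and 90° to latitude: 201.43, 96.50.
Field: 201.43/20 → 10 → K, 96.50/10 → 9 → J; chars KJ.
Square: 1.43/2 → 0, 6.50/1 → 6; chars 06.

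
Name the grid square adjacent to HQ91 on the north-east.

IQ02

Longitude square 9; +1 → 10, wraps to 0, carry into field.
Longitude field H = 7; +1 → 8 = I.
Latitude square 1; +1 → 2.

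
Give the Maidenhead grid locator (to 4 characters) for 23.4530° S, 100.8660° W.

Shift to the Maidenhead origin (180°W, 90°S): lon 79.13, lat 66.55.
Field (20°×10°, letters A–R): 79.13/20 → 3 → D, 66.55/10 → 6 → G; chars DG.
Square (2°×1°, digits 0–9): 19.13/2 → 9, 6.55/1 → 6; chars 96.

DG96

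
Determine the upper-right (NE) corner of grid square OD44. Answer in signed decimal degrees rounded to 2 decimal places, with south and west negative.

Field O=14, D=3: +14·20° lon, +3·10° lat → SW at lon 100°, lat -60°.
Square 4, 4: +4·2° lon, +4·1° lat → SW at lon 108°, lat -56°.
Cell spans 2° lon × 1° lat. NE corner is SW corner plus one full cell.
latitude -55.00, longitude 110.00.

-55.00, 110.00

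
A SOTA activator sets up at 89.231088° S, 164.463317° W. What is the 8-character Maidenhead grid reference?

AA70ss44

Offset from 180°W / 90°S: lon 15.53668°, lat 0.76891°.
Field (20°×10°, letters A–R): lon ⌊15.53668/20⌋ = 0 → A; lat ⌊0.76891/10⌋ = 0 → A.
Square (2°×1°, digits 0–9): lon ⌊15.53668/2⌋ = 7; lat ⌊0.76891/1⌋ = 0.
Subsquare (5′×2.5′, letters a–x): lon ⌊1.53668/0.0833333⌋ = 18 → s; lat ⌊0.76891/0.0416667⌋ = 18 → s.
Extended square (30″×15″, digits 0–9): lon ⌊0.03668/0.00833333⌋ = 4; lat ⌊0.01891/0.00416667⌋ = 4.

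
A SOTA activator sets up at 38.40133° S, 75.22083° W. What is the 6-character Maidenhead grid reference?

Offset from 180°W / 90°S: lon 104.7792°, lat 51.5987°.
Field: 104.7792/20 → 5 → F, 51.5987/10 → 5 → F; chars FF.
Square: 4.7792/2 → 2, 1.5987/1 → 1; chars 21.
Subsquare: 0.7792/0.0833333 → 9 → j, 0.5987/0.0416667 → 14 → o; chars jo.

FF21jo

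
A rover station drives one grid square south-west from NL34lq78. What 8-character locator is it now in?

NL34lq67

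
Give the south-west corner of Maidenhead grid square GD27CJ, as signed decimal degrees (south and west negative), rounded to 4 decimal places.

-52.6250, -55.8333

Field G=6, D=3: +6·20° lon, +3·10° lat → SW at lon -60°, lat -60°.
Square 2, 7: +2·2° lon, +7·1° lat → SW at lon -56°, lat -53°.
Subsquare c=2, j=9: +2·0.0833333° lon, +9·0.0416667° lat → SW at lon -55.8333°, lat -52.625°.
latitude -52.6250, longitude -55.8333.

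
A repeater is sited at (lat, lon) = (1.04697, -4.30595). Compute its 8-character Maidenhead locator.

IJ71ub31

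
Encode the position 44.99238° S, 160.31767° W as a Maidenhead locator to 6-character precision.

AE95ua

Offset from 180°W / 90°S: lon 19.6823°, lat 45.0076°.
Field: 19.6823/20 → 0 → A, 45.0076/10 → 4 → E; chars AE.
Square: 19.6823/2 → 9, 5.0076/1 → 5; chars 95.
Subsquare: 1.6823/0.0833333 → 20 → u, 0.0076/0.0416667 → 0 → a; chars ua.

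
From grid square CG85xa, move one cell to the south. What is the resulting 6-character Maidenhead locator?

CG84xx

Latitude subsquare a = 0; −1 → -1, wraps to 23 = x, carry into square.
Latitude square 5; −1 → 4.
The longitude characters are unchanged.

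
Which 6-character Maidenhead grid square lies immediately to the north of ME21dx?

Latitude subsquare x = 23; +1 → 24, wraps to 0 = a, carry into square.
Latitude square 1; +1 → 2.
The longitude characters are unchanged.

ME22da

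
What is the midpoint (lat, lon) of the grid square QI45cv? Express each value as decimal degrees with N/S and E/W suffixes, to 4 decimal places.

Field Q=16, I=8: +16·20° lon, +8·10° lat → SW at lon 140°, lat -10°.
Square 4, 5: +4·2° lon, +5·1° lat → SW at lon 148°, lat -5°.
Subsquare c=2, v=21: +2·0.0833333° lon, +21·0.0416667° lat → SW at lon 148.167°, lat -4.125°.
Cell spans 0.0833333° lon × 0.0416667° lat. Centre is SW corner plus half of each.
latitude 4.1042° S, longitude 148.2083° E.

4.1042° S, 148.2083° E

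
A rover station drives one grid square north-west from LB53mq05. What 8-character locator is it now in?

LB53lq96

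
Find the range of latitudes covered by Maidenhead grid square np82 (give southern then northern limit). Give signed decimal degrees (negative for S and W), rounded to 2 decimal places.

62.00, 63.00

Field N=13, P=15: +13·20° lon, +15·10° lat → SW at lon 80°, lat 60°.
Square 8, 2: +8·2° lon, +2·1° lat → SW at lon 96°, lat 62°.
Cell spans 2° lon × 1° lat.
south 62.00, north 63.00.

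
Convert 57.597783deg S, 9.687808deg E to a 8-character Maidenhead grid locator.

JD42uj26

Offset from 180°W / 90°S: lon 189.68781°, lat 32.40222°.
Field: 189.68781/20 → 9 → J, 32.40222/10 → 3 → D; chars JD.
Square: 9.68781/2 → 4, 2.40222/1 → 2; chars 42.
Subsquare: 1.68781/0.0833333 → 20 → u, 0.40222/0.0416667 → 9 → j; chars uj.
Extended square: 0.02114/0.00833333 → 2, 0.02722/0.00416667 → 6; chars 26.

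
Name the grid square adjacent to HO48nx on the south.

HO48nw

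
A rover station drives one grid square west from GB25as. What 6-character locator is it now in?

GB15xs

Longitude subsquare a = 0; −1 → -1, wraps to 23 = x, carry into square.
Longitude square 2; −1 → 1.
The latitude characters are unchanged.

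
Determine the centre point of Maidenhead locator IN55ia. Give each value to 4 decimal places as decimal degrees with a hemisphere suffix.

Field I=8, N=13: +8·20° lon, +13·10° lat → SW at lon -20°, lat 40°.
Square 5, 5: +5·2° lon, +5·1° lat → SW at lon -10°, lat 45°.
Subsquare i=8, a=0: +8·0.0833333° lon, +0·0.0416667° lat → SW at lon -9.33333°, lat 45°.
Cell spans 0.0833333° lon × 0.0416667° lat. Centre is SW corner plus half of each.
latitude 45.0208° N, longitude 9.2917° W.

45.0208° N, 9.2917° W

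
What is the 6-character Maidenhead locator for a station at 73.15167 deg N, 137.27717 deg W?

Offset from 180°W / 90°S: lon 42.7228°, lat 163.1517°.
Field (20°×10°, letters A–R): lon ⌊42.7228/20⌋ = 2 → C; lat ⌊163.1517/10⌋ = 16 → Q.
Square (2°×1°, digits 0–9): lon ⌊2.7228/2⌋ = 1; lat ⌊3.1517/1⌋ = 3.
Subsquare (5′×2.5′, letters a–x): lon ⌊0.7228/0.0833333⌋ = 8 → i; lat ⌊0.1517/0.0416667⌋ = 3 → d.

CQ13id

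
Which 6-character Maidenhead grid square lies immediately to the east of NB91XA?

OB01aa

Longitude subsquare x = 23; +1 → 24, wraps to 0 = a, carry into square.
Longitude square 9; +1 → 10, wraps to 0, carry into field.
Longitude field N = 13; +1 → 14 = O.
The latitude characters are unchanged.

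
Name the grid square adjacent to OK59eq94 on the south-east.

Longitude extended square 9; +1 → 10, wraps to 0, carry into subsquare.
Longitude subsquare e = 4; +1 → 5 = f.
Latitude extended square 4; −1 → 3.

OK59fq03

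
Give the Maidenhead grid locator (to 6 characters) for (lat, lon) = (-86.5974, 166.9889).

Offset from 180°W / 90°S: lon 346.9889°, lat 3.4026°.
Field: lon ⌊346.9889/20⌋ = 17 → R; lat ⌊3.4026/10⌋ = 0 → A.
Square: lon ⌊6.9889/2⌋ = 3; lat ⌊3.4026/1⌋ = 3.
Subsquare: lon ⌊0.9889/0.0833333⌋ = 11 → l; lat ⌊0.4026/0.0416667⌋ = 9 → j.

RA33lj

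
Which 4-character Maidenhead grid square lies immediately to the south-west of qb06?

Longitude square 0; −1 → -1, wraps to 9, carry into field.
Longitude field Q = 16; −1 → 15 = P.
Latitude square 6; −1 → 5.

PB95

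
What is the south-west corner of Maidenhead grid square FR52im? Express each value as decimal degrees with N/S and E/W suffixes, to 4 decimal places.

Field F=5, R=17: +5·20° lon, +17·10° lat → SW at lon -80°, lat 80°.
Square 5, 2: +5·2° lon, +2·1° lat → SW at lon -70°, lat 82°.
Subsquare i=8, m=12: +8·0.0833333° lon, +12·0.0416667° lat → SW at lon -69.3333°, lat 82.5°.
latitude 82.5000° N, longitude 69.3333° W.

82.5000° N, 69.3333° W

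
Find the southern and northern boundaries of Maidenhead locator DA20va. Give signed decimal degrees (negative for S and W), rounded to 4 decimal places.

-90.0000, -89.9583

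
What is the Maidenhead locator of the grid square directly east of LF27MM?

Longitude subsquare m = 12; +1 → 13 = n.
The latitude characters are unchanged.

LF27nm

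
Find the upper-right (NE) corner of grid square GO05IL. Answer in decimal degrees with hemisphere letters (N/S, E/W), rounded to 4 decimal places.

Field G=6, O=14: +6·20° lon, +14·10° lat → SW at lon -60°, lat 50°.
Square 0, 5: +0·2° lon, +5·1° lat → SW at lon -60°, lat 55°.
Subsquare i=8, l=11: +8·0.0833333° lon, +11·0.0416667° lat → SW at lon -59.3333°, lat 55.4583°.
Cell spans 0.0833333° lon × 0.0416667° lat. NE corner is SW corner plus one full cell.
latitude 55.5000° N, longitude 59.2500° W.

55.5000° N, 59.2500° W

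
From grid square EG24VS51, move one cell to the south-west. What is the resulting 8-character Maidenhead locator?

EG24vs40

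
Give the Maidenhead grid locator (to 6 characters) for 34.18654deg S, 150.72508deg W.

BF45pt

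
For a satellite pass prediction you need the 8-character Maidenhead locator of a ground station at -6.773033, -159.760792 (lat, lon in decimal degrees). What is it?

Add 180° to longitude and 90° to latitude: 20.23921, 83.22697.
Field: lon ⌊20.23921/20⌋ = 1 → B; lat ⌊83.22697/10⌋ = 8 → I.
Square: lon ⌊0.23921/2⌋ = 0; lat ⌊3.22697/1⌋ = 3.
Subsquare: lon ⌊0.23921/0.0833333⌋ = 2 → c; lat ⌊0.22697/0.0416667⌋ = 5 → f.
Extended square: lon ⌊0.07254/0.00833333⌋ = 8; lat ⌊0.01863/0.00416667⌋ = 4.

BI03cf84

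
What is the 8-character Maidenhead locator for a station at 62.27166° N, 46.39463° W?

GP62tg25

Shift to the Maidenhead origin (180°W, 90°S): lon 133.60537, lat 152.27166.
Field: 133.60537/20 → 6 → G, 152.27166/10 → 15 → P; chars GP.
Square: 13.60537/2 → 6, 2.27166/1 → 2; chars 62.
Subsquare: 1.60537/0.0833333 → 19 → t, 0.27166/0.0416667 → 6 → g; chars tg.
Extended square: 0.02204/0.00833333 → 2, 0.02166/0.00416667 → 5; chars 25.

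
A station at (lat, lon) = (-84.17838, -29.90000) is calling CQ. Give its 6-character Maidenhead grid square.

Add 180° to longitude and 90° to latitude: 150.1000, 5.8216.
Field: lon ⌊150.1000/20⌋ = 7 → H; lat ⌊5.8216/10⌋ = 0 → A.
Square: lon ⌊10.1000/2⌋ = 5; lat ⌊5.8216/1⌋ = 5.
Subsquare: lon ⌊0.1000/0.0833333⌋ = 1 → b; lat ⌊0.8216/0.0416667⌋ = 19 → t.

HA55bt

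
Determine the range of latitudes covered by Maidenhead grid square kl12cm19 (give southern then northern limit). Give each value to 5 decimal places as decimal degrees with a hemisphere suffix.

22.53750° N, 22.54167° N

Field K=10, L=11: +10·20° lon, +11·10° lat → SW at lon 20°, lat 20°.
Square 1, 2: +1·2° lon, +2·1° lat → SW at lon 22°, lat 22°.
Subsquare c=2, m=12: +2·0.0833333° lon, +12·0.0416667° lat → SW at lon 22.1667°, lat 22.5°.
Extended square 1, 9: +1·0.00833333° lon, +9·0.00416667° lat → SW at lon 22.175°, lat 22.5375°.
Cell spans 0.00833333° lon × 0.00416667° lat.
south 22.53750° N, north 22.54167° N.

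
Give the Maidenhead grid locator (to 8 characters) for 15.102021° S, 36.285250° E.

Offset from 180°W / 90°S: lon 216.28525°, lat 74.89798°.
Field: 216.28525/20 → 10 → K, 74.89798/10 → 7 → H; chars KH.
Square: 16.28525/2 → 8, 4.89798/1 → 4; chars 84.
Subsquare: 0.28525/0.0833333 → 3 → d, 0.89798/0.0416667 → 21 → v; chars dv.
Extended square: 0.03525/0.00833333 → 4, 0.02298/0.00416667 → 5; chars 45.

KH84dv45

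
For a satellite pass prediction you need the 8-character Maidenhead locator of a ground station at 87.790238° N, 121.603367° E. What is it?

PR07ts29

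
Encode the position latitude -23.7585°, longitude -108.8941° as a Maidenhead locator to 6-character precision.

DG56nf

Offset from 180°W / 90°S: lon 71.1059°, lat 66.2415°.
Field: 71.1059/20 → 3 → D, 66.2415/10 → 6 → G; chars DG.
Square: 11.1059/2 → 5, 6.2415/1 → 6; chars 56.
Subsquare: 1.1059/0.0833333 → 13 → n, 0.2415/0.0416667 → 5 → f; chars nf.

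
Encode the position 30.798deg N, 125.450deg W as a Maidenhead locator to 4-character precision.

CM70

Shift to the Maidenhead origin (180°W, 90°S): lon 54.55, lat 120.80.
Field: lon ⌊54.55/20⌋ = 2 → C; lat ⌊120.80/10⌋ = 12 → M.
Square: lon ⌊14.55/2⌋ = 7; lat ⌊0.80/1⌋ = 0.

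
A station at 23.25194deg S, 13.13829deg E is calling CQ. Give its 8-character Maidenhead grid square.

JG66nr69

Add 180° to longitude and 90° to latitude: 193.13829, 66.74806.
Field: 193.13829/20 → 9 → J, 66.74806/10 → 6 → G; chars JG.
Square: 13.13829/2 → 6, 6.74806/1 → 6; chars 66.
Subsquare: 1.13829/0.0833333 → 13 → n, 0.74806/0.0416667 → 17 → r; chars nr.
Extended square: 0.05496/0.00833333 → 6, 0.03973/0.00416667 → 9; chars 69.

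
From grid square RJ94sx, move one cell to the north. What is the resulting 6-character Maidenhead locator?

Latitude subsquare x = 23; +1 → 24, wraps to 0 = a, carry into square.
Latitude square 4; +1 → 5.
The longitude characters are unchanged.

RJ95sa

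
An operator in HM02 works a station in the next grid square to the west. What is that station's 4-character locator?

Longitude square 0; −1 → -1, wraps to 9, carry into field.
Longitude field H = 7; −1 → 6 = G.
The latitude characters are unchanged.

GM92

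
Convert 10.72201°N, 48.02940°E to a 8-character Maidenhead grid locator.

Shift to the Maidenhead origin (180°W, 90°S): lon 228.02940, lat 100.72201.
Field (20°×10°, letters A–R): lon ⌊228.02940/20⌋ = 11 → L; lat ⌊100.72201/10⌋ = 10 → K.
Square (2°×1°, digits 0–9): lon ⌊8.02940/2⌋ = 4; lat ⌊0.72201/1⌋ = 0.
Subsquare (5′×2.5′, letters a–x): lon ⌊0.02940/0.0833333⌋ = 0 → a; lat ⌊0.72201/0.0416667⌋ = 17 → r.
Extended square (30″×15″, digits 0–9): lon ⌊0.02940/0.00833333⌋ = 3; lat ⌊0.01368/0.00416667⌋ = 3.

LK40ar33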